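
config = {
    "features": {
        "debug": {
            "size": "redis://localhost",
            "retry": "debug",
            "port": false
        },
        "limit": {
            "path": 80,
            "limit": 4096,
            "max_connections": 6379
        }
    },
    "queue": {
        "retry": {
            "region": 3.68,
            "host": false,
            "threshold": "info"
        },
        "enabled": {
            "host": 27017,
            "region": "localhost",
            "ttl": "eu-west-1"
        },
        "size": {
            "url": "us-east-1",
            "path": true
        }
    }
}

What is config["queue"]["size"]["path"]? True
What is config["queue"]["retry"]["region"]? 3.68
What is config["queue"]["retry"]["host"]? False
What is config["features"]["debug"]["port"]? False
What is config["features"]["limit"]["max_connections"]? 6379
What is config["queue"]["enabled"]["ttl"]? "eu-west-1"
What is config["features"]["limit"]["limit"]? 4096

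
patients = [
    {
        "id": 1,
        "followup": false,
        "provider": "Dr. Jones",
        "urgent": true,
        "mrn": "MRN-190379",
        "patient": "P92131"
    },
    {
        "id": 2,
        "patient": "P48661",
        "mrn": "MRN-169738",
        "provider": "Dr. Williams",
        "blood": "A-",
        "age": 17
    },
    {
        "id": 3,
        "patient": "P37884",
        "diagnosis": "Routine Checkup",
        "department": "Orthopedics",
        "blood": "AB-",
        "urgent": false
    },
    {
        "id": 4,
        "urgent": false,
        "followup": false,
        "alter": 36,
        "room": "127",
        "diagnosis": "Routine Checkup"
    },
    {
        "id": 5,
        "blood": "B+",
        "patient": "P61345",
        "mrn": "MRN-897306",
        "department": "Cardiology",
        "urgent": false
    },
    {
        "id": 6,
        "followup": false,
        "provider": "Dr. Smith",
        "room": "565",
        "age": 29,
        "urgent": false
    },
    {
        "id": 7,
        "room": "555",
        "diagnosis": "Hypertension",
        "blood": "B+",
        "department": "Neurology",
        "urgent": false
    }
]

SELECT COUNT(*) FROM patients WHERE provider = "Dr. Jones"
1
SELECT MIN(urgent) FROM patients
False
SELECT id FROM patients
[1, 2, 3, 4, 5, 6, 7]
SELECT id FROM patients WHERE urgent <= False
[3, 4, 5, 6, 7]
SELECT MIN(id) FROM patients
1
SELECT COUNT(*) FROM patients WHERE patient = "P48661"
1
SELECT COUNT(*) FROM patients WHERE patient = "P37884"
1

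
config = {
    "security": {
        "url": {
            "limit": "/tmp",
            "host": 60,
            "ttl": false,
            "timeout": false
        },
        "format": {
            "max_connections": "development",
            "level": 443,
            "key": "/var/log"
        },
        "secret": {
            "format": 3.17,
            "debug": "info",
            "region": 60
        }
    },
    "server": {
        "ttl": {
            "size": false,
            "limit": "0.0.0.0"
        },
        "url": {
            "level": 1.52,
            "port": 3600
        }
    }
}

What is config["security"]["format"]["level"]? 443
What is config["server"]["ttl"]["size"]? False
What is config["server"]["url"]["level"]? 1.52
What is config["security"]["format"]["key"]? "/var/log"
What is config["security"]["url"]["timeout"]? False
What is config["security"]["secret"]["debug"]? "info"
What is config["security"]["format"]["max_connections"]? "development"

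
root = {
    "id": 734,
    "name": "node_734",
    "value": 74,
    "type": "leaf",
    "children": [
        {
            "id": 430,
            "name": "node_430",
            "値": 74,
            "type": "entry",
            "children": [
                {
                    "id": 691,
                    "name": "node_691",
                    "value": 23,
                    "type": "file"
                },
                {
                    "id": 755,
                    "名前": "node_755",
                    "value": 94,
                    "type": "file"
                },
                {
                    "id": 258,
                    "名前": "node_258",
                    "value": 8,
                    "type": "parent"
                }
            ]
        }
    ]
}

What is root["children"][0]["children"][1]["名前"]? "node_755"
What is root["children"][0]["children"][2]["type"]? "parent"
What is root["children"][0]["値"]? 74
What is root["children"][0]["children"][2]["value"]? 8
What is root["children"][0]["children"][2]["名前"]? "node_258"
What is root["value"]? 74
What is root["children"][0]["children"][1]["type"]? "file"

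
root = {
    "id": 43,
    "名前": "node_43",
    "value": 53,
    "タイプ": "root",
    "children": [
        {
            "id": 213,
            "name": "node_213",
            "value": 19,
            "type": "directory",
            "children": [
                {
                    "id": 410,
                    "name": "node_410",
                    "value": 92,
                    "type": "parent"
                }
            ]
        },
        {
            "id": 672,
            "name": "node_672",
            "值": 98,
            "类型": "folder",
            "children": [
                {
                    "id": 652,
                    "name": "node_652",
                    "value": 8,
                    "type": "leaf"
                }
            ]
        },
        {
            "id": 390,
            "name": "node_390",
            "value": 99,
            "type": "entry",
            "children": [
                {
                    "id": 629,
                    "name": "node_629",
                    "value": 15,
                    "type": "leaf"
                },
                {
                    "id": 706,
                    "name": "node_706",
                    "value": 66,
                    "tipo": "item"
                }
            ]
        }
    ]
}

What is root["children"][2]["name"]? "node_390"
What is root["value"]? 53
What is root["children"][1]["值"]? 98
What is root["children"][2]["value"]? 99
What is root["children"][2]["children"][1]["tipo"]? "item"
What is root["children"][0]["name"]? "node_213"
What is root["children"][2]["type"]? "entry"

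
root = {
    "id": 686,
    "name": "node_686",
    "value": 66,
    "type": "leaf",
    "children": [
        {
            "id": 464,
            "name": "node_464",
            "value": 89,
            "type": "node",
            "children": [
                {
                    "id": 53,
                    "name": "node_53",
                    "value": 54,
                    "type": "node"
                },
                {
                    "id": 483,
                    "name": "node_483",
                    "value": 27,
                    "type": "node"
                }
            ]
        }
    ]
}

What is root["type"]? "leaf"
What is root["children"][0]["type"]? "node"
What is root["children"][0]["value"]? 89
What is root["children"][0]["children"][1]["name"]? "node_483"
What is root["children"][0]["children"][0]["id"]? 53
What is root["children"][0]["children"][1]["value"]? 27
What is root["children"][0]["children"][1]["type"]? "node"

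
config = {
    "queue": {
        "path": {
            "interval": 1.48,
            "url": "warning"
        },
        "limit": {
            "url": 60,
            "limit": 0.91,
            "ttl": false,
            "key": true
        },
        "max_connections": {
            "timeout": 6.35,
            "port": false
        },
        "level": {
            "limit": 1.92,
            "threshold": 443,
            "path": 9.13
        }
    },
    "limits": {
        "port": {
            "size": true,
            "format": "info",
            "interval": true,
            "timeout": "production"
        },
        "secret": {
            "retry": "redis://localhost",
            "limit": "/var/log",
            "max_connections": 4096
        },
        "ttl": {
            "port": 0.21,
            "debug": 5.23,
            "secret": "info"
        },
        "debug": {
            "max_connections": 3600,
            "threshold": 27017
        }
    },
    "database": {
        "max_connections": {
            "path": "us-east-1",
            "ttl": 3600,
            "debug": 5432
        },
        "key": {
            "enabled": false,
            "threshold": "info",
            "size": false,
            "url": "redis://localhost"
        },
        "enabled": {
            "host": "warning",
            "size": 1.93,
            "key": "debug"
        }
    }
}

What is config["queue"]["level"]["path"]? 9.13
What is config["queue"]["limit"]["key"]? True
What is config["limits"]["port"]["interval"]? True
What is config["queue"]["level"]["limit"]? 1.92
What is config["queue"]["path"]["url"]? "warning"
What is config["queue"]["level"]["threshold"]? 443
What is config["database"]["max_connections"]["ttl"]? 3600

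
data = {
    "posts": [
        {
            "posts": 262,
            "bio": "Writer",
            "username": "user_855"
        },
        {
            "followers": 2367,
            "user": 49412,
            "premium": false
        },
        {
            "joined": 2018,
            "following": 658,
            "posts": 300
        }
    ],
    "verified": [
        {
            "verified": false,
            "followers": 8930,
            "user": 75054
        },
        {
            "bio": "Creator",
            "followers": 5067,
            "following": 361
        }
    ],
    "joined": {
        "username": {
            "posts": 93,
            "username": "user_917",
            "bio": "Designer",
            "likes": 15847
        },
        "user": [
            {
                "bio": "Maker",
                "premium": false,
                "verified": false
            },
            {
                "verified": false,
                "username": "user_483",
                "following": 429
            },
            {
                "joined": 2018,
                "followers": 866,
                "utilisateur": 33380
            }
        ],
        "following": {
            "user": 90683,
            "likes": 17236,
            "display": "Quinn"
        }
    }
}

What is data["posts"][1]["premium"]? False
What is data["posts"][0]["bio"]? "Writer"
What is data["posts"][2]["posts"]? 300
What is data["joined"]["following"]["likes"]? 17236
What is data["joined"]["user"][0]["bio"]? "Maker"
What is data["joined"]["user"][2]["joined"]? 2018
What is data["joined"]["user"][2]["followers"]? 866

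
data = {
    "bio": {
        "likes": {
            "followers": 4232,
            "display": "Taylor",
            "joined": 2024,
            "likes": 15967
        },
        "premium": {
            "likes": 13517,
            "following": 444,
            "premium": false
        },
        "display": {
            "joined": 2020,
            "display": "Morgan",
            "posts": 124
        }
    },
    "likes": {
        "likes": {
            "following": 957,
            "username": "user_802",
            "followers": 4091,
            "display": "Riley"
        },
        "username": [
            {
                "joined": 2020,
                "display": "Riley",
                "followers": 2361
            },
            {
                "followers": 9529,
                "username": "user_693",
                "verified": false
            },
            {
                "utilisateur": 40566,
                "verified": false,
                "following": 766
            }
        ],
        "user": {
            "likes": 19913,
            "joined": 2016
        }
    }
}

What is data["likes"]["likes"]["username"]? "user_802"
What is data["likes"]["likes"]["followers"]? 4091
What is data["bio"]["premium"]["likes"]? 13517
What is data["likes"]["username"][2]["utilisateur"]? 40566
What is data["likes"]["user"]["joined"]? 2016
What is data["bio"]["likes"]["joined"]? 2024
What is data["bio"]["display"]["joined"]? 2020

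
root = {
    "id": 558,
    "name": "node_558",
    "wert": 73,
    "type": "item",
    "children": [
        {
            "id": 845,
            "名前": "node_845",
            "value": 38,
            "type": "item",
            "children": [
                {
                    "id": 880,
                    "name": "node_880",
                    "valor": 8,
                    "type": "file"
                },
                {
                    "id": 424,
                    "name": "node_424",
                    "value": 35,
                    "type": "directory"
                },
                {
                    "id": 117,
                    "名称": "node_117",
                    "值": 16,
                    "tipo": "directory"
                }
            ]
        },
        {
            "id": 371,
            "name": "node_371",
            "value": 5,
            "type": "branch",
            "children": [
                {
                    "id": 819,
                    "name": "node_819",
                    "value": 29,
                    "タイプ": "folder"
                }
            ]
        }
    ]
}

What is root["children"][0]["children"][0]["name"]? "node_880"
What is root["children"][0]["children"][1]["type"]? "directory"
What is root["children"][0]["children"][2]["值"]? 16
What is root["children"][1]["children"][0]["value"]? 29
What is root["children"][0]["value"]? 38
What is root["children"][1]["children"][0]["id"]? 819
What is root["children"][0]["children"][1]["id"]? 424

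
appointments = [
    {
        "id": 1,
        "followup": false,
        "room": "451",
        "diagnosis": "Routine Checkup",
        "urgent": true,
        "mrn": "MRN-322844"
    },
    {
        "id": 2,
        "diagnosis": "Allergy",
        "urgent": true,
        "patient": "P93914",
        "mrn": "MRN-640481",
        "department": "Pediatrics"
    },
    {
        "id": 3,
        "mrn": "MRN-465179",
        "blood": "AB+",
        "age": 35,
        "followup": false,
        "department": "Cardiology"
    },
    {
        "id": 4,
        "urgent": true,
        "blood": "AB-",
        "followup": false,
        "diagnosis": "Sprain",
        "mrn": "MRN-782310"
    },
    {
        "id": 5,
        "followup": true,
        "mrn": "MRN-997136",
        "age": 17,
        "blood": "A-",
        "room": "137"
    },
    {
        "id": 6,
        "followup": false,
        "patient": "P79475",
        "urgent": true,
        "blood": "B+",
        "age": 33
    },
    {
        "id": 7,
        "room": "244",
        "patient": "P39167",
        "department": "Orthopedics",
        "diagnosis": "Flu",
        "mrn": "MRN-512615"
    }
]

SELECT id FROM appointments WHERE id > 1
[2, 3, 4, 5, 6, 7]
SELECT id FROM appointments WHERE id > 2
[3, 4, 5, 6, 7]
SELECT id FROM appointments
[1, 2, 3, 4, 5, 6, 7]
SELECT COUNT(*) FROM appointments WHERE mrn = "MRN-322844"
1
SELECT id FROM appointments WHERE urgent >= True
[1, 2, 4, 6]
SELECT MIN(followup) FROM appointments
False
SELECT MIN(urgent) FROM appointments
True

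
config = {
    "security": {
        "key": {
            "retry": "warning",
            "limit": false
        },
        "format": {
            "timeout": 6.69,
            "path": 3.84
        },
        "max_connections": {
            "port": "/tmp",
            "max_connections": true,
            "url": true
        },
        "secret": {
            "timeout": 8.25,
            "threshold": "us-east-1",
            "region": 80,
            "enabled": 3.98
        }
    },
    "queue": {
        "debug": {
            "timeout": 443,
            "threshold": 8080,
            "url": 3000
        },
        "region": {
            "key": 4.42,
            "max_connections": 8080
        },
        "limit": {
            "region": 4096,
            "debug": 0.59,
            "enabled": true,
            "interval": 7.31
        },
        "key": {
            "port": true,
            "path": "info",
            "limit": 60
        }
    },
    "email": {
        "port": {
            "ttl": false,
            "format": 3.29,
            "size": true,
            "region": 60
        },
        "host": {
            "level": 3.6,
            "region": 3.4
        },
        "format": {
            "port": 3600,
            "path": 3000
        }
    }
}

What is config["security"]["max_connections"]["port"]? "/tmp"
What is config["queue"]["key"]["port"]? True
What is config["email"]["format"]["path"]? 3000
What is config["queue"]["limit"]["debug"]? 0.59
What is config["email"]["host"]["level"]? 3.6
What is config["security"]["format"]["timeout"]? 6.69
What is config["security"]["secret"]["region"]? 80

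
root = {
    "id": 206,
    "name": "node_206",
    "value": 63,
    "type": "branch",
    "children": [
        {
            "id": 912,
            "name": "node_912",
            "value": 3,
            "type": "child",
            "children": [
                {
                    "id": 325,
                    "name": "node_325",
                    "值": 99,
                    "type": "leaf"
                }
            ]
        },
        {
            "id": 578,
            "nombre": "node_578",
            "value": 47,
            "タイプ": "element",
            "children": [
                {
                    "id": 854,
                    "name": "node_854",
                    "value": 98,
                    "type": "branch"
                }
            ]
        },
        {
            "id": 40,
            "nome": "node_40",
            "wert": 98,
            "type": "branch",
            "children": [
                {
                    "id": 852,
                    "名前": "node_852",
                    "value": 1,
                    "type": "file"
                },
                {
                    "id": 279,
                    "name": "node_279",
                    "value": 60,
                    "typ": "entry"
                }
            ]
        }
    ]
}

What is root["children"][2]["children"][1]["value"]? 60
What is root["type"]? "branch"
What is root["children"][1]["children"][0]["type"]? "branch"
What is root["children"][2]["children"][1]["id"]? 279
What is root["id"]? 206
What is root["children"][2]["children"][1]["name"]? "node_279"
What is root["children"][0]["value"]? 3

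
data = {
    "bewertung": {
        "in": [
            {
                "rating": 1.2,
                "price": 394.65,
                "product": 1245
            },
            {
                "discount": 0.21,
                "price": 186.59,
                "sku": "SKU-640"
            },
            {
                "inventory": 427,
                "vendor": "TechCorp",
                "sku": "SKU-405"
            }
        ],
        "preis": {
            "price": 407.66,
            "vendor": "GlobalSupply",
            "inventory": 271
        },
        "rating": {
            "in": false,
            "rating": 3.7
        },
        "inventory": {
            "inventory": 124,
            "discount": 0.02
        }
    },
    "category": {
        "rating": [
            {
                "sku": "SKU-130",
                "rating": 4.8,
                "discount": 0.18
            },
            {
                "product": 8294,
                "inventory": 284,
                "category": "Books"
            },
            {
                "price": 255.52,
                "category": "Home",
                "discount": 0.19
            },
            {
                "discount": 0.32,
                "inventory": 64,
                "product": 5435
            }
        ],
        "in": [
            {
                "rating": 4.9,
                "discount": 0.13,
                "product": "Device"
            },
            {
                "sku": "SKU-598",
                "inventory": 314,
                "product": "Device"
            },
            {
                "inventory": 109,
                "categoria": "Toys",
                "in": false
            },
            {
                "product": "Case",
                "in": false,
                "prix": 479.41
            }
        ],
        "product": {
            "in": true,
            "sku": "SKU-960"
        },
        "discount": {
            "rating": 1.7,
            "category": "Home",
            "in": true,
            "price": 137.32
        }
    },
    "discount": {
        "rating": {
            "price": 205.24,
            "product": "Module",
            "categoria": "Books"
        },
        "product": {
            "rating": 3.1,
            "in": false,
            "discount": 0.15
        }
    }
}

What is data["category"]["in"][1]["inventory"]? 314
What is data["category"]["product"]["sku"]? "SKU-960"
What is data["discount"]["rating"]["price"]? 205.24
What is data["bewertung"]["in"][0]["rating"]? 1.2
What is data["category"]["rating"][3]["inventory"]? 64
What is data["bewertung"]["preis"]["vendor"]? "GlobalSupply"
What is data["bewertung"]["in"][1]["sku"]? "SKU-640"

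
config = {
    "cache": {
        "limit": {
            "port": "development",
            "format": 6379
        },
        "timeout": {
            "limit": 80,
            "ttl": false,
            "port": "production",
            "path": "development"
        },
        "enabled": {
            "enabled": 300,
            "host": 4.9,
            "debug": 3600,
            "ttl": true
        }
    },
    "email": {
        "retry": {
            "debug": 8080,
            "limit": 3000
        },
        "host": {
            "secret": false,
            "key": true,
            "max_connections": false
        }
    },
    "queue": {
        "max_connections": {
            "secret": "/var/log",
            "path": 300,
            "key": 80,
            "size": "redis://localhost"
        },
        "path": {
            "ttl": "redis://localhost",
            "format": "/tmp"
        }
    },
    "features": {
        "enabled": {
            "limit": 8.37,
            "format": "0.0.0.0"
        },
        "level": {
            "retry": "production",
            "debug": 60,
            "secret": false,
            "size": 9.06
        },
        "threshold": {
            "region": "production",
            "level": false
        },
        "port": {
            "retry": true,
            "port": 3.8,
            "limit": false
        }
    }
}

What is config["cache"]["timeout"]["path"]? "development"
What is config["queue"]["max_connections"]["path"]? 300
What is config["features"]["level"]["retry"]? "production"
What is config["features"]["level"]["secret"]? False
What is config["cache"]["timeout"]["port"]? "production"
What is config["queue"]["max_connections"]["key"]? 80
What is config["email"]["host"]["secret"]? False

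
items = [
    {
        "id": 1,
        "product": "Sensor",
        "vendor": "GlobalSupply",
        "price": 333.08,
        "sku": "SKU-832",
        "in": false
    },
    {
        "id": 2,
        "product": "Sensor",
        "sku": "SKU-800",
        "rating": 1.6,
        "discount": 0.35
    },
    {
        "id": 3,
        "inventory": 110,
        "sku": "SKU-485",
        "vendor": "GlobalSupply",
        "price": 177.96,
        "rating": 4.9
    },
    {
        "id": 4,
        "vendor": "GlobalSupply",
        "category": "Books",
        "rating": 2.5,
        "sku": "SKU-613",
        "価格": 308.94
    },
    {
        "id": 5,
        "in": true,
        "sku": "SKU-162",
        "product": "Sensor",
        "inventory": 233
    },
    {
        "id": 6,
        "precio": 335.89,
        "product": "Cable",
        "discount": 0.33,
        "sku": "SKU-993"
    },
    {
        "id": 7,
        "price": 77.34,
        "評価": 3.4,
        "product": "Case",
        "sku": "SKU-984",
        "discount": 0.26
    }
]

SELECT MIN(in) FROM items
False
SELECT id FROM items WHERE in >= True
[5]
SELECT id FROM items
[1, 2, 3, 4, 5, 6, 7]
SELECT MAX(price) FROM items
333.08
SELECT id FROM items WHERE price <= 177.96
[3, 7]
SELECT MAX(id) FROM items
7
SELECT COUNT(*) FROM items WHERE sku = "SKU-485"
1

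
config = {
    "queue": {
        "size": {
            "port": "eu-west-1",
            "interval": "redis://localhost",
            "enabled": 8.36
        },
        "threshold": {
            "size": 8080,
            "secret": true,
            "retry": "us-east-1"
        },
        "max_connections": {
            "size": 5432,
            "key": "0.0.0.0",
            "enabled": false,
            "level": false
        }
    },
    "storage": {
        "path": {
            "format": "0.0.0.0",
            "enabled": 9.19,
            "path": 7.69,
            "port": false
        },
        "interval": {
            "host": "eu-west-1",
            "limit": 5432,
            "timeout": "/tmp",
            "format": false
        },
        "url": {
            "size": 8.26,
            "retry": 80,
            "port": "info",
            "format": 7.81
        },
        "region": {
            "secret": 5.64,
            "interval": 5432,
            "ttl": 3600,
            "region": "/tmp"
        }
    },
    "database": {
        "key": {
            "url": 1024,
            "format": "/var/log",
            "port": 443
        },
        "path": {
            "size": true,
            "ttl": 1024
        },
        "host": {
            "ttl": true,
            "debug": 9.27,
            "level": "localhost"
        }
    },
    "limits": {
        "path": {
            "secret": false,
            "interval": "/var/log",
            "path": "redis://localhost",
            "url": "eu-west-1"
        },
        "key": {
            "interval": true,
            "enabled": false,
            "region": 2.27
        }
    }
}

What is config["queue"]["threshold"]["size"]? 8080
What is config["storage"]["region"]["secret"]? 5.64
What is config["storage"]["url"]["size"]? 8.26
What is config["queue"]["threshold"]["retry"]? "us-east-1"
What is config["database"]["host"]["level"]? "localhost"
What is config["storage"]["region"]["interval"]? 5432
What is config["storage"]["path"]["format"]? "0.0.0.0"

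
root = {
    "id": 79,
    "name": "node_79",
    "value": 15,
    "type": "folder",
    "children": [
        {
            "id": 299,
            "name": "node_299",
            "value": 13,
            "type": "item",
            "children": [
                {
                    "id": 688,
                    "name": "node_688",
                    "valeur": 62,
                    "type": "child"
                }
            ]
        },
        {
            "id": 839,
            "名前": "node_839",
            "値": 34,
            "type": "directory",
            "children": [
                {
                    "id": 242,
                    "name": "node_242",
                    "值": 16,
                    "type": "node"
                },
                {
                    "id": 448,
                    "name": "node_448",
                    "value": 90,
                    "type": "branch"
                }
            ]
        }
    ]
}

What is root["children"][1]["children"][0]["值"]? 16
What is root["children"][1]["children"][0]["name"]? "node_242"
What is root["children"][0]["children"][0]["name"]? "node_688"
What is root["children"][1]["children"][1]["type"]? "branch"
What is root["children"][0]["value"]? 13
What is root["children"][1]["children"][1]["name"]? "node_448"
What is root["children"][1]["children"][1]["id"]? 448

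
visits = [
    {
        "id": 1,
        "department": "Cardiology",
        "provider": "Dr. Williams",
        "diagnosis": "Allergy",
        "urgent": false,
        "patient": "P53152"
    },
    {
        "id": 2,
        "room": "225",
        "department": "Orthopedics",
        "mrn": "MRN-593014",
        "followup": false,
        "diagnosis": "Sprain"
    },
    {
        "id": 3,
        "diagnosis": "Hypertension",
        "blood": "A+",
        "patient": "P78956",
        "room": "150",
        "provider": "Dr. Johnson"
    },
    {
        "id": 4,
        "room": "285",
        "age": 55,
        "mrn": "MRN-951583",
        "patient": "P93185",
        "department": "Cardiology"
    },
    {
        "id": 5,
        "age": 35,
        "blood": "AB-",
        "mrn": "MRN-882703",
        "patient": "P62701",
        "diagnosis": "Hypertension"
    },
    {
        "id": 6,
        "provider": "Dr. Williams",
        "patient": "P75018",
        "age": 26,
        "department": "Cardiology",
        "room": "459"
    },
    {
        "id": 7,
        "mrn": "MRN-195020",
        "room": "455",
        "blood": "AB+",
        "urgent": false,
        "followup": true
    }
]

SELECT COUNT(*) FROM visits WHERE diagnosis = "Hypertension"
2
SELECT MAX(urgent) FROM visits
False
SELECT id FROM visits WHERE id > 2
[3, 4, 5, 6, 7]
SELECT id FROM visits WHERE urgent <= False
[1, 7]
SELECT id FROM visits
[1, 2, 3, 4, 5, 6, 7]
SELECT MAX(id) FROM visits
7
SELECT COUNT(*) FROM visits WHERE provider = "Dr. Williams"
2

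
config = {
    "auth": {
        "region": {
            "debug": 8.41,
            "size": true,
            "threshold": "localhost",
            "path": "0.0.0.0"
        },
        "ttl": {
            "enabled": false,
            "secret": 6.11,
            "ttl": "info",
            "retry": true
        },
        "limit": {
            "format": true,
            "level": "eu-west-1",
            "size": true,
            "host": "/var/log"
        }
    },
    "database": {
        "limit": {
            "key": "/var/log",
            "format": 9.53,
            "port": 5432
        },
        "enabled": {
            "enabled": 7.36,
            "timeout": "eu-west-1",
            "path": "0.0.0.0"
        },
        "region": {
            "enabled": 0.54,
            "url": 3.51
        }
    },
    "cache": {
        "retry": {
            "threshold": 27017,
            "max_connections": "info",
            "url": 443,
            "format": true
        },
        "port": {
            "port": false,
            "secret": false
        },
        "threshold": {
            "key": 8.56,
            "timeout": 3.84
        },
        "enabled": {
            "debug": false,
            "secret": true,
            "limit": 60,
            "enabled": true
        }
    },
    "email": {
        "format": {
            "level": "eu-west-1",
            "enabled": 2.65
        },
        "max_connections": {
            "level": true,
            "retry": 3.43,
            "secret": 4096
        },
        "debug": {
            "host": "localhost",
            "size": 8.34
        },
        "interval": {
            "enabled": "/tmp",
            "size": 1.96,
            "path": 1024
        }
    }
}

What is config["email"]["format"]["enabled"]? 2.65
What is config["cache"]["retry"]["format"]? True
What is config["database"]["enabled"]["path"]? "0.0.0.0"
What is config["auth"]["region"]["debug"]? 8.41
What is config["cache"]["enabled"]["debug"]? False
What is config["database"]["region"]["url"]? 3.51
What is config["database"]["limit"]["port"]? 5432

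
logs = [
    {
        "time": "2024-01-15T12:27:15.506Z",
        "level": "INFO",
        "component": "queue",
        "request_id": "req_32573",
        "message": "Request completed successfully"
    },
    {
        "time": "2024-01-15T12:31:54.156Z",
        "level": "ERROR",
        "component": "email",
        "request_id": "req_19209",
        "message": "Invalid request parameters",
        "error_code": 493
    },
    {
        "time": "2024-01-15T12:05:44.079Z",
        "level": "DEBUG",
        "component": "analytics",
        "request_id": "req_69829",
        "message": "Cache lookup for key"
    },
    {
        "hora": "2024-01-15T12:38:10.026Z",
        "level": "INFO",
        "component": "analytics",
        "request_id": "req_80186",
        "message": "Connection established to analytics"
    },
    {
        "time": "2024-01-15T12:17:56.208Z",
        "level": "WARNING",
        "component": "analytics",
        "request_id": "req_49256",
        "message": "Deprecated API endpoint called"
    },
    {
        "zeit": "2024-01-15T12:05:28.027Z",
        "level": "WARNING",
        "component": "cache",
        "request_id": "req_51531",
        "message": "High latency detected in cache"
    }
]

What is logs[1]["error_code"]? 493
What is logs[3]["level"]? "INFO"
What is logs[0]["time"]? "2024-01-15T12:27:15.506Z"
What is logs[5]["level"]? "WARNING"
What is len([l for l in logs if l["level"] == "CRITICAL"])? 0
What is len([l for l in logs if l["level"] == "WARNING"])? 2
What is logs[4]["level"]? "WARNING"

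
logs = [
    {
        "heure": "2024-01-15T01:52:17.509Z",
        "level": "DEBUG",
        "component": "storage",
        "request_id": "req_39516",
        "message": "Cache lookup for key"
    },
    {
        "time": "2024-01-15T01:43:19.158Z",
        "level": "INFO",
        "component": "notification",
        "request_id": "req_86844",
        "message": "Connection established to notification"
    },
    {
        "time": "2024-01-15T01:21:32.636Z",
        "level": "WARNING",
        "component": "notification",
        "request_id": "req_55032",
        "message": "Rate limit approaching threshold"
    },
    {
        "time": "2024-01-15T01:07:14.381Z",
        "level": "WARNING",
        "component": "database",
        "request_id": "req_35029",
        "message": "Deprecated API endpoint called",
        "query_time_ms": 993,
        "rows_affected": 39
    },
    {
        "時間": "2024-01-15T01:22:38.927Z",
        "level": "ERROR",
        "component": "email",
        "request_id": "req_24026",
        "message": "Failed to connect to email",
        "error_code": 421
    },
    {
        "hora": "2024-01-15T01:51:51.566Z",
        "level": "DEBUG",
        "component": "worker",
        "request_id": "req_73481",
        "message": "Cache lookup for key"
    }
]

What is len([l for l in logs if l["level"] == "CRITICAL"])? 0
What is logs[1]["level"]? "INFO"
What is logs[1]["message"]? "Connection established to notification"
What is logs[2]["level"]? "WARNING"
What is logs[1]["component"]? "notification"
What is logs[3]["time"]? "2024-01-15T01:07:14.381Z"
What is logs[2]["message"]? "Rate limit approaching threshold"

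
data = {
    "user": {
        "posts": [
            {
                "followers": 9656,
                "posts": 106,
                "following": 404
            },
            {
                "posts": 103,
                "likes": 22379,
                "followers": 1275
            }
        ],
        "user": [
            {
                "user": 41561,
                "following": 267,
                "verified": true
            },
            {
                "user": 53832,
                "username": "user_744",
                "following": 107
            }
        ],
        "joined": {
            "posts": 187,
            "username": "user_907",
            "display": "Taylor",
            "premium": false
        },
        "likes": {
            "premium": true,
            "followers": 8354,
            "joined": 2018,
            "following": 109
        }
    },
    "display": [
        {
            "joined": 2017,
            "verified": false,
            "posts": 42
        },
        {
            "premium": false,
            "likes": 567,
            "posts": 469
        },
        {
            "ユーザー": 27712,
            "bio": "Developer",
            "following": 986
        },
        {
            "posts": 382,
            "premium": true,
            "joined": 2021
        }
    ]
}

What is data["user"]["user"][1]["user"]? 53832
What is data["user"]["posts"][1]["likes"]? 22379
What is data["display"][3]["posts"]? 382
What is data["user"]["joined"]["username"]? "user_907"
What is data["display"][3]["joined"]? 2021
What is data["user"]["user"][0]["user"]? 41561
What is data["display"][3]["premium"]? True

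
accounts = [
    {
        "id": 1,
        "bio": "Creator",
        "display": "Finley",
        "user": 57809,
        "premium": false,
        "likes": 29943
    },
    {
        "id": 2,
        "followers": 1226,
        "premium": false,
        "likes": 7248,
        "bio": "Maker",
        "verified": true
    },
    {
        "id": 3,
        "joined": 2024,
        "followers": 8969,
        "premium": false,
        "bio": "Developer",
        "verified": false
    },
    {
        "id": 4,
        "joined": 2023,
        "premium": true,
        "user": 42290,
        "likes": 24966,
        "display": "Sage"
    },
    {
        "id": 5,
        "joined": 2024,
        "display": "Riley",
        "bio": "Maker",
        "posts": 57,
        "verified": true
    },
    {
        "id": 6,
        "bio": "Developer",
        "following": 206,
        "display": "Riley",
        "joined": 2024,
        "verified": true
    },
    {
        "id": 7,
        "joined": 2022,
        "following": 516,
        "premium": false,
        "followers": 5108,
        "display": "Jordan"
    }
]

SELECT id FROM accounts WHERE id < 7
[1, 2, 3, 4, 5, 6]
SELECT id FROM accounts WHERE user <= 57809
[1, 4]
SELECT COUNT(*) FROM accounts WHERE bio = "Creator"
1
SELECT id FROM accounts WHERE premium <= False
[1, 2, 3, 7]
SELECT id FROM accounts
[1, 2, 3, 4, 5, 6, 7]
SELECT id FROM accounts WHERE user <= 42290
[4]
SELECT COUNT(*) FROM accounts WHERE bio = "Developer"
2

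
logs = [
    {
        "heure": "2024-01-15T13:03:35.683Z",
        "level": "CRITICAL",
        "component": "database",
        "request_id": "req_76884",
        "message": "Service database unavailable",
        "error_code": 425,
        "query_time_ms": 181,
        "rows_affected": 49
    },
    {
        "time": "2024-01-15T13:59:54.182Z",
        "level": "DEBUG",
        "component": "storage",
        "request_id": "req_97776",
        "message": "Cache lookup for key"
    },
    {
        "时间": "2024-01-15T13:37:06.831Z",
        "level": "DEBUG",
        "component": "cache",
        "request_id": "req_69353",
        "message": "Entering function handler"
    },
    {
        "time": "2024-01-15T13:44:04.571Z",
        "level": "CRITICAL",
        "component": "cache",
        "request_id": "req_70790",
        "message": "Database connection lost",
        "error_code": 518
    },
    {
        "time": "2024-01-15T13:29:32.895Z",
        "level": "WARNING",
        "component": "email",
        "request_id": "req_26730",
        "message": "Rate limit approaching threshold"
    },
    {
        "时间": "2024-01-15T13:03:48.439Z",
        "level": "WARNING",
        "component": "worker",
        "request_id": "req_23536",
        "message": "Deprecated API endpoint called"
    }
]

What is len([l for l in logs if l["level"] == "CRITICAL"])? 2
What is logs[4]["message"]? "Rate limit approaching threshold"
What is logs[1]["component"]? "storage"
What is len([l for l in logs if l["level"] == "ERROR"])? 0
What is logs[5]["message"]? "Deprecated API endpoint called"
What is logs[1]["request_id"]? "req_97776"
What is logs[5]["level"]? "WARNING"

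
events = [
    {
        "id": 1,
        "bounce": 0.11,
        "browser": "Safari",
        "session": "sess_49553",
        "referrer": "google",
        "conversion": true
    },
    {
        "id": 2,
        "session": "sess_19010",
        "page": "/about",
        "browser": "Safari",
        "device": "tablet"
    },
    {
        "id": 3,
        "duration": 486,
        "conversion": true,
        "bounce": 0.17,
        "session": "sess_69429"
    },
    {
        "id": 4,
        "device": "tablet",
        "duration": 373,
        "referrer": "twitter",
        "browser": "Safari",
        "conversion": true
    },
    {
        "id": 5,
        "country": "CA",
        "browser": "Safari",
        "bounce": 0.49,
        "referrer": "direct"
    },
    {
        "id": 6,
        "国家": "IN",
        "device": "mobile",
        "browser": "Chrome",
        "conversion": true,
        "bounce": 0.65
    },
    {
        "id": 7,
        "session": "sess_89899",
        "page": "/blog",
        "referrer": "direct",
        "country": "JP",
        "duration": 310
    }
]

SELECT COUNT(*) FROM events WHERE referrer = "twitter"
1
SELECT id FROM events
[1, 2, 3, 4, 5, 6, 7]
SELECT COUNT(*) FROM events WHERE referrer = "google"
1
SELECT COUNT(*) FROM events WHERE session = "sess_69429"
1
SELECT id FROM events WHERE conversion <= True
[1, 3, 4, 6]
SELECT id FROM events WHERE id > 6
[7]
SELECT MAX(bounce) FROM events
0.65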